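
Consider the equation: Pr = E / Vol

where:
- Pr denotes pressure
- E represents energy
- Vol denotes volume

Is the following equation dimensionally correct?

Yes

Pr (pressure) has dimensions [L^-1 M T^-2].
E (energy) has dimensions [L^2 M T^-2].
Vol (volume) has dimensions [L^3].

Left side: [L^-1 M T^-2]
Right side: [L^-1 M T^-2]

Both sides have the same dimensions, so the equation is dimensionally consistent.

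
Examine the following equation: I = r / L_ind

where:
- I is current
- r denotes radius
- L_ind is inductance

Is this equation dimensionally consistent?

No

I (current) has dimensions [I].
r (radius) has dimensions [L].
L_ind (inductance) has dimensions [I^-2 L^2 M T^-2].

Left side: [I]
Right side: [I^2 L^-1 M^-1 T^2]

The two sides have different dimensions, so the equation is NOT dimensionally consistent.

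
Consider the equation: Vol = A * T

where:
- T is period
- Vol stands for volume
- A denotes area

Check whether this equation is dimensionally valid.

No

T (period) has dimensions [T].
Vol (volume) has dimensions [L^3].
A (area) has dimensions [L^2].

Left side: [L^3]
Right side: [L^2 T]

The two sides have different dimensions, so the equation is NOT dimensionally consistent.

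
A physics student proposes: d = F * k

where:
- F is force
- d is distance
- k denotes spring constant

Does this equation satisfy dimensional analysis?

No

F (force) has dimensions [L M T^-2].
d (distance) has dimensions [L].
k (spring constant) has dimensions [M T^-2].

Left side: [L]
Right side: [L M^2 T^-4]

The two sides have different dimensions, so the equation is NOT dimensionally consistent.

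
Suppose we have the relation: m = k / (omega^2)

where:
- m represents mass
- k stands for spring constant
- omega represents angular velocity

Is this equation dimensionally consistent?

Yes

m (mass) has dimensions [M].
k (spring constant) has dimensions [M T^-2].
omega (angular velocity) has dimensions [T^-1].

Left side: [M]
Right side: [M]

Both sides have the same dimensions, so the equation is dimensionally consistent.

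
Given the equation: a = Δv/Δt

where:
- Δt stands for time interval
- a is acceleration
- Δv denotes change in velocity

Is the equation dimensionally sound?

Yes

Δt (time interval) has dimensions [T].
a (acceleration) has dimensions [L T^-2].
Δv (change in velocity) has dimensions [L T^-1].

Left side: [L T^-2]
Right side: [L T^-2]

Both sides have the same dimensions, so the equation is dimensionally consistent.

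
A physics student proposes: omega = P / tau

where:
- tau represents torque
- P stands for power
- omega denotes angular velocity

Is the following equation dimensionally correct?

Yes

tau (torque) has dimensions [L^2 M T^-2].
P (power) has dimensions [L^2 M T^-3].
omega (angular velocity) has dimensions [T^-1].

Left side: [T^-1]
Right side: [T^-1]

Both sides have the same dimensions, so the equation is dimensionally consistent.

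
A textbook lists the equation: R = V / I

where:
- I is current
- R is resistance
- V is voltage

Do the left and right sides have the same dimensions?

Yes

I (current) has dimensions [I].
R (resistance) has dimensions [I^-2 L^2 M T^-3].
V (voltage) has dimensions [I^-1 L^2 M T^-3].

Left side: [I^-2 L^2 M T^-3]
Right side: [I^-2 L^2 M T^-3]

Both sides have the same dimensions, so the equation is dimensionally consistent.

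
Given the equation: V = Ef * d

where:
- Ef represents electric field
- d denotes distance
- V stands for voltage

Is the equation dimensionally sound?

Yes

Ef (electric field) has dimensions [I^-1 L M T^-3].
d (distance) has dimensions [L].
V (voltage) has dimensions [I^-1 L^2 M T^-3].

Left side: [I^-1 L^2 M T^-3]
Right side: [I^-1 L^2 M T^-3]

Both sides have the same dimensions, so the equation is dimensionally consistent.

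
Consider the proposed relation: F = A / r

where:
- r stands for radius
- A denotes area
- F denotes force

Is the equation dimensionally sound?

No

r (radius) has dimensions [L].
A (area) has dimensions [L^2].
F (force) has dimensions [L M T^-2].

Left side: [L M T^-2]
Right side: [L]

The two sides have different dimensions, so the equation is NOT dimensionally consistent.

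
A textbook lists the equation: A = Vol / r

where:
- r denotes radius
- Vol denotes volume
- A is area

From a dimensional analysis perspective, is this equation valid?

Yes

r (radius) has dimensions [L].
Vol (volume) has dimensions [L^3].
A (area) has dimensions [L^2].

Left side: [L^2]
Right side: [L^2]

Both sides have the same dimensions, so the equation is dimensionally consistent.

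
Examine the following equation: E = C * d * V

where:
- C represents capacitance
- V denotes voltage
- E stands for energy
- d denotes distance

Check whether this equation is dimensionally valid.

No

C (capacitance) has dimensions [I^2 L^-2 M^-1 T^4].
V (voltage) has dimensions [I^-1 L^2 M T^-3].
E (energy) has dimensions [L^2 M T^-2].
d (distance) has dimensions [L].

Left side: [L^2 M T^-2]
Right side: [I L T]

The two sides have different dimensions, so the equation is NOT dimensionally consistent.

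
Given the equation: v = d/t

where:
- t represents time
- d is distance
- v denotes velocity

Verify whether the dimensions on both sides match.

Yes

t (time) has dimensions [T].
d (distance) has dimensions [L].
v (velocity) has dimensions [L T^-1].

Left side: [L T^-1]
Right side: [L T^-1]

Both sides have the same dimensions, so the equation is dimensionally consistent.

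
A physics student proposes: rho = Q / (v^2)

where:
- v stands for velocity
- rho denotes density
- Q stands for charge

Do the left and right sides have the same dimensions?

No

v (velocity) has dimensions [L T^-1].
rho (density) has dimensions [L^-3 M].
Q (charge) has dimensions [I T].

Left side: [L^-3 M]
Right side: [I L^-2 T^3]

The two sides have different dimensions, so the equation is NOT dimensionally consistent.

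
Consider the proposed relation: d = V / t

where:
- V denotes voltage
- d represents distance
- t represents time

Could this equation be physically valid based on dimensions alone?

No

V (voltage) has dimensions [I^-1 L^2 M T^-3].
d (distance) has dimensions [L].
t (time) has dimensions [T].

Left side: [L]
Right side: [I^-1 L^2 M T^-4]

The two sides have different dimensions, so the equation is NOT dimensionally consistent.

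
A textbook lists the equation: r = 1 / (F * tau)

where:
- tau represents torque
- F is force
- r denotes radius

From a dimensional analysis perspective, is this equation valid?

No

tau (torque) has dimensions [L^2 M T^-2].
F (force) has dimensions [L M T^-2].
r (radius) has dimensions [L].

Left side: [L]
Right side: [L^-3 M^-2 T^4]

The two sides have different dimensions, so the equation is NOT dimensionally consistent.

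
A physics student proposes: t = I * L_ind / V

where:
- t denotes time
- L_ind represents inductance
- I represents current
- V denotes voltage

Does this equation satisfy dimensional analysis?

Yes

t (time) has dimensions [T].
L_ind (inductance) has dimensions [I^-2 L^2 M T^-2].
I (current) has dimensions [I].
V (voltage) has dimensions [I^-1 L^2 M T^-3].

Left side: [T]
Right side: [T]

Both sides have the same dimensions, so the equation is dimensionally consistent.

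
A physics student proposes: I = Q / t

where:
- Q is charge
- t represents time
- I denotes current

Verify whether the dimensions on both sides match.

Yes

Q (charge) has dimensions [I T].
t (time) has dimensions [T].
I (current) has dimensions [I].

Left side: [I]
Right side: [I]

Both sides have the same dimensions, so the equation is dimensionally consistent.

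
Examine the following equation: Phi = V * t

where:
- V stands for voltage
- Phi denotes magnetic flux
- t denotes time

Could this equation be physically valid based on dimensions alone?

Yes

V (voltage) has dimensions [I^-1 L^2 M T^-3].
Phi (magnetic flux) has dimensions [I^-1 L^2 M T^-2].
t (time) has dimensions [T].

Left side: [I^-1 L^2 M T^-2]
Right side: [I^-1 L^2 M T^-2]

Both sides have the same dimensions, so the equation is dimensionally consistent.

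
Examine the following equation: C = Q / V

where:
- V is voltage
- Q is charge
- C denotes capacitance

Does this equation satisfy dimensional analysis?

Yes

V (voltage) has dimensions [I^-1 L^2 M T^-3].
Q (charge) has dimensions [I T].
C (capacitance) has dimensions [I^2 L^-2 M^-1 T^4].

Left side: [I^2 L^-2 M^-1 T^4]
Right side: [I^2 L^-2 M^-1 T^4]

Both sides have the same dimensions, so the equation is dimensionally consistent.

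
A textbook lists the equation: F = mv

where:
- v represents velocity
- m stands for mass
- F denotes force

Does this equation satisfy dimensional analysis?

No

v (velocity) has dimensions [L T^-1].
m (mass) has dimensions [M].
F (force) has dimensions [L M T^-2].

Left side: [L M T^-2]
Right side: [L M T^-1]

The two sides have different dimensions, so the equation is NOT dimensionally consistent.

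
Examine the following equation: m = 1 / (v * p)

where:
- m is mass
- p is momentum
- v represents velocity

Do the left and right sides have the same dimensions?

No

m (mass) has dimensions [M].
p (momentum) has dimensions [L M T^-1].
v (velocity) has dimensions [L T^-1].

Left side: [M]
Right side: [L^-2 M^-1 T^2]

The two sides have different dimensions, so the equation is NOT dimensionally consistent.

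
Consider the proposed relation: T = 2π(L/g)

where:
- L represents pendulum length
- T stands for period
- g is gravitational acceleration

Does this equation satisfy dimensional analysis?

No

L (pendulum length) has dimensions [L].
T (period) has dimensions [T].
g (gravitational acceleration) has dimensions [L T^-2].

Left side: [T]
Right side: [T^2]

The two sides have different dimensions, so the equation is NOT dimensionally consistent.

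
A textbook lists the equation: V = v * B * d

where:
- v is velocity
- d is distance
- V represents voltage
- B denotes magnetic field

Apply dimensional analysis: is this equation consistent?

Yes

v (velocity) has dimensions [L T^-1].
d (distance) has dimensions [L].
V (voltage) has dimensions [I^-1 L^2 M T^-3].
B (magnetic field) has dimensions [I^-1 M T^-2].

Left side: [I^-1 L^2 M T^-3]
Right side: [I^-1 L^2 M T^-3]

Both sides have the same dimensions, so the equation is dimensionally consistent.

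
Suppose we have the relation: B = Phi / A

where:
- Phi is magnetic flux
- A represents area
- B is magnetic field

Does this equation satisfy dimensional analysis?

Yes

Phi (magnetic flux) has dimensions [I^-1 L^2 M T^-2].
A (area) has dimensions [L^2].
B (magnetic field) has dimensions [I^-1 M T^-2].

Left side: [I^-1 M T^-2]
Right side: [I^-1 M T^-2]

Both sides have the same dimensions, so the equation is dimensionally consistent.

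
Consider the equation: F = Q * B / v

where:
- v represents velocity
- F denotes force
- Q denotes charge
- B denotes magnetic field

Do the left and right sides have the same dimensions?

No

v (velocity) has dimensions [L T^-1].
F (force) has dimensions [L M T^-2].
Q (charge) has dimensions [I T].
B (magnetic field) has dimensions [I^-1 M T^-2].

Left side: [L M T^-2]
Right side: [L^-1 M]

The two sides have different dimensions, so the equation is NOT dimensionally consistent.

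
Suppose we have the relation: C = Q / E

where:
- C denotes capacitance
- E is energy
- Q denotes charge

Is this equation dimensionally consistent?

No

C (capacitance) has dimensions [I^2 L^-2 M^-1 T^4].
E (energy) has dimensions [L^2 M T^-2].
Q (charge) has dimensions [I T].

Left side: [I^2 L^-2 M^-1 T^4]
Right side: [I L^-2 M^-1 T^3]

The two sides have different dimensions, so the equation is NOT dimensionally consistent.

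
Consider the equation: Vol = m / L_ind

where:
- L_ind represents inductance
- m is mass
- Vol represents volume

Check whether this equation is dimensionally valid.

No

L_ind (inductance) has dimensions [I^-2 L^2 M T^-2].
m (mass) has dimensions [M].
Vol (volume) has dimensions [L^3].

Left side: [L^3]
Right side: [I^2 L^-2 T^2]

The two sides have different dimensions, so the equation is NOT dimensionally consistent.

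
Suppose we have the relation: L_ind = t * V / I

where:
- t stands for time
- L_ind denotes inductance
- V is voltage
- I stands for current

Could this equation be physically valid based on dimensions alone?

Yes

t (time) has dimensions [T].
L_ind (inductance) has dimensions [I^-2 L^2 M T^-2].
V (voltage) has dimensions [I^-1 L^2 M T^-3].
I (current) has dimensions [I].

Left side: [I^-2 L^2 M T^-2]
Right side: [I^-2 L^2 M T^-2]

Both sides have the same dimensions, so the equation is dimensionally consistent.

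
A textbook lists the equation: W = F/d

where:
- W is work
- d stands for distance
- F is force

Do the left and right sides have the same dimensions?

No

W (work) has dimensions [L^2 M T^-2].
d (distance) has dimensions [L].
F (force) has dimensions [L M T^-2].

Left side: [L^2 M T^-2]
Right side: [M T^-2]

The two sides have different dimensions, so the equation is NOT dimensionally consistent.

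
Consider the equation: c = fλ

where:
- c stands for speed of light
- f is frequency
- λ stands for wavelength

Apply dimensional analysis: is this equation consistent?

Yes

c (speed of light) has dimensions [L T^-1].
f (frequency) has dimensions [T^-1].
λ (wavelength) has dimensions [L].

Left side: [L T^-1]
Right side: [L T^-1]

Both sides have the same dimensions, so the equation is dimensionally consistent.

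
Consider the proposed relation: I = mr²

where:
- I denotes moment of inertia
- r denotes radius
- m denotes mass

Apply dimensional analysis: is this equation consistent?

Yes

I (moment of inertia) has dimensions [L^2 M].
r (radius) has dimensions [L].
m (mass) has dimensions [M].

Left side: [L^2 M]
Right side: [L^2 M]

Both sides have the same dimensions, so the equation is dimensionally consistent.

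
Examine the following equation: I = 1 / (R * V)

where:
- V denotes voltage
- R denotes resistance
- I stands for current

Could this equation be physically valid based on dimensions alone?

No

V (voltage) has dimensions [I^-1 L^2 M T^-3].
R (resistance) has dimensions [I^-2 L^2 M T^-3].
I (current) has dimensions [I].

Left side: [I]
Right side: [I^3 L^-4 M^-2 T^6]

The two sides have different dimensions, so the equation is NOT dimensionally consistent.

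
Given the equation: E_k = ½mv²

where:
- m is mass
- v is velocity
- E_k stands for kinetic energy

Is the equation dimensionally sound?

Yes

m (mass) has dimensions [M].
v (velocity) has dimensions [L T^-1].
E_k (kinetic energy) has dimensions [L^2 M T^-2].

Left side: [L^2 M T^-2]
Right side: [L^2 M T^-2]

Both sides have the same dimensions, so the equation is dimensionally consistent.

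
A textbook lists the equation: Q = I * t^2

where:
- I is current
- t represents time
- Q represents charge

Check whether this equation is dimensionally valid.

No

I (current) has dimensions [I].
t (time) has dimensions [T].
Q (charge) has dimensions [I T].

Left side: [I T]
Right side: [I T^2]

The two sides have different dimensions, so the equation is NOT dimensionally consistent.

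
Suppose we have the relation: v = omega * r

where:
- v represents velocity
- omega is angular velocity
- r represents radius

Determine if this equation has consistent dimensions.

Yes

v (velocity) has dimensions [L T^-1].
omega (angular velocity) has dimensions [T^-1].
r (radius) has dimensions [L].

Left side: [L T^-1]
Right side: [L T^-1]

Both sides have the same dimensions, so the equation is dimensionally consistent.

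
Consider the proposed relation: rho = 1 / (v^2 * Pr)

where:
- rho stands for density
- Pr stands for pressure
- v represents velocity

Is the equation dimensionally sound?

No

rho (density) has dimensions [L^-3 M].
Pr (pressure) has dimensions [L^-1 M T^-2].
v (velocity) has dimensions [L T^-1].

Left side: [L^-3 M]
Right side: [L^-1 M^-1 T^4]

The two sides have different dimensions, so the equation is NOT dimensionally consistent.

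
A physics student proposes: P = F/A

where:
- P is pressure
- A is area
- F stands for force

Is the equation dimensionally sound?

Yes

P (pressure) has dimensions [L^-1 M T^-2].
A (area) has dimensions [L^2].
F (force) has dimensions [L M T^-2].

Left side: [L^-1 M T^-2]
Right side: [L^-1 M T^-2]

Both sides have the same dimensions, so the equation is dimensionally consistent.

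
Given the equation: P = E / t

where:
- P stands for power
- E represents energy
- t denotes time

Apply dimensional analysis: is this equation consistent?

Yes

P (power) has dimensions [L^2 M T^-3].
E (energy) has dimensions [L^2 M T^-2].
t (time) has dimensions [T].

Left side: [L^2 M T^-3]
Right side: [L^2 M T^-3]

Both sides have the same dimensions, so the equation is dimensionally consistent.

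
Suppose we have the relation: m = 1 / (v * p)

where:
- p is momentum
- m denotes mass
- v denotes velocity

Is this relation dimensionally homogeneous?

No

p (momentum) has dimensions [L M T^-1].
m (mass) has dimensions [M].
v (velocity) has dimensions [L T^-1].

Left side: [M]
Right side: [L^-2 M^-1 T^2]

The two sides have different dimensions, so the equation is NOT dimensionally consistent.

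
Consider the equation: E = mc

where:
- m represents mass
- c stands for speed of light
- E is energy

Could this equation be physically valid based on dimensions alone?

No

m (mass) has dimensions [M].
c (speed of light) has dimensions [L T^-1].
E (energy) has dimensions [L^2 M T^-2].

Left side: [L^2 M T^-2]
Right side: [L M T^-1]

The two sides have different dimensions, so the equation is NOT dimensionally consistent.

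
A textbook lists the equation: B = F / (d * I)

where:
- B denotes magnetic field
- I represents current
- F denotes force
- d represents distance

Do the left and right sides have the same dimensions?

Yes

B (magnetic field) has dimensions [I^-1 M T^-2].
I (current) has dimensions [I].
F (force) has dimensions [L M T^-2].
d (distance) has dimensions [L].

Left side: [I^-1 M T^-2]
Right side: [I^-1 M T^-2]

Both sides have the same dimensions, so the equation is dimensionally consistent.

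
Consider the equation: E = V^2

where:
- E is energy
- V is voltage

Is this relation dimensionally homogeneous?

No

E (energy) has dimensions [L^2 M T^-2].
V (voltage) has dimensions [I^-1 L^2 M T^-3].

Left side: [L^2 M T^-2]
Right side: [I^-2 L^4 M^2 T^-6]

The two sides have different dimensions, so the equation is NOT dimensionally consistent.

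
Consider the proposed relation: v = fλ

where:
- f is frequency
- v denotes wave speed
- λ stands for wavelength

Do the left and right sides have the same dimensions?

Yes

f (frequency) has dimensions [T^-1].
v (wave speed) has dimensions [L T^-1].
λ (wavelength) has dimensions [L].

Left side: [L T^-1]
Right side: [L T^-1]

Both sides have the same dimensions, so the equation is dimensionally consistent.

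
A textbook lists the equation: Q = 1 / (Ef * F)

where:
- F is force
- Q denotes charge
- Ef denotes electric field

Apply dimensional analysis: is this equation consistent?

No

F (force) has dimensions [L M T^-2].
Q (charge) has dimensions [I T].
Ef (electric field) has dimensions [I^-1 L M T^-3].

Left side: [I T]
Right side: [I L^-2 M^-2 T^5]

The two sides have different dimensions, so the equation is NOT dimensionally consistent.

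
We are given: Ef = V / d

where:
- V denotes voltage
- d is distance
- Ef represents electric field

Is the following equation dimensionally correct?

Yes

V (voltage) has dimensions [I^-1 L^2 M T^-3].
d (distance) has dimensions [L].
Ef (electric field) has dimensions [I^-1 L M T^-3].

Left side: [I^-1 L M T^-3]
Right side: [I^-1 L M T^-3]

Both sides have the same dimensions, so the equation is dimensionally consistent.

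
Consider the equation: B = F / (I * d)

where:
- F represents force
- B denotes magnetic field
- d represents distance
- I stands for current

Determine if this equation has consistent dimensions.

Yes

F (force) has dimensions [L M T^-2].
B (magnetic field) has dimensions [I^-1 M T^-2].
d (distance) has dimensions [L].
I (current) has dimensions [I].

Left side: [I^-1 M T^-2]
Right side: [I^-1 M T^-2]

Both sides have the same dimensions, so the equation is dimensionally consistent.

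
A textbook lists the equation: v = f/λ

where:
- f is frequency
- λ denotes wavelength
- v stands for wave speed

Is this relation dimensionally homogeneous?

No

f (frequency) has dimensions [T^-1].
λ (wavelength) has dimensions [L].
v (wave speed) has dimensions [L T^-1].

Left side: [L T^-1]
Right side: [L^-1 T^-1]

The two sides have different dimensions, so the equation is NOT dimensionally consistent.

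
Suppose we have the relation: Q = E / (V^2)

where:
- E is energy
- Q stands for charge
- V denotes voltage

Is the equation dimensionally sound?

No

E (energy) has dimensions [L^2 M T^-2].
Q (charge) has dimensions [I T].
V (voltage) has dimensions [I^-1 L^2 M T^-3].

Left side: [I T]
Right side: [I^2 L^-2 M^-1 T^4]

The two sides have different dimensions, so the equation is NOT dimensionally consistent.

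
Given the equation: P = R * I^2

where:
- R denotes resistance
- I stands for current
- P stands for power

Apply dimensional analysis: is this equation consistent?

Yes

R (resistance) has dimensions [I^-2 L^2 M T^-3].
I (current) has dimensions [I].
P (power) has dimensions [L^2 M T^-3].

Left side: [L^2 M T^-3]
Right side: [L^2 M T^-3]

Both sides have the same dimensions, so the equation is dimensionally consistent.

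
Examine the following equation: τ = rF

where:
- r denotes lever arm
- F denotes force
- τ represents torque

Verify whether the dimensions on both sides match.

Yes

r (lever arm) has dimensions [L].
F (force) has dimensions [L M T^-2].
τ (torque) has dimensions [L^2 M T^-2].

Left side: [L^2 M T^-2]
Right side: [L^2 M T^-2]

Both sides have the same dimensions, so the equation is dimensionally consistent.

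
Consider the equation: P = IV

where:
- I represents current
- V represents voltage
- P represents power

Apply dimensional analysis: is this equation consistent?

Yes

I (current) has dimensions [I].
V (voltage) has dimensions [I^-1 L^2 M T^-3].
P (power) has dimensions [L^2 M T^-3].

Left side: [L^2 M T^-3]
Right side: [L^2 M T^-3]

Both sides have the same dimensions, so the equation is dimensionally consistent.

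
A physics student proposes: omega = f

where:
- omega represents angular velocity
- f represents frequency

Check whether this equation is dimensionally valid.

Yes

omega (angular velocity) has dimensions [T^-1].
f (frequency) has dimensions [T^-1].

Left side: [T^-1]
Right side: [T^-1]

Both sides have the same dimensions, so the equation is dimensionally consistent.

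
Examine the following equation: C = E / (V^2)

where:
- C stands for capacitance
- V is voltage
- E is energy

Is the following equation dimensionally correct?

Yes

C (capacitance) has dimensions [I^2 L^-2 M^-1 T^4].
V (voltage) has dimensions [I^-1 L^2 M T^-3].
E (energy) has dimensions [L^2 M T^-2].

Left side: [I^2 L^-2 M^-1 T^4]
Right side: [I^2 L^-2 M^-1 T^4]

Both sides have the same dimensions, so the equation is dimensionally consistent.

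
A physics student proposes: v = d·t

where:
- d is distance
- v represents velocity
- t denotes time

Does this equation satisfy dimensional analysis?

No

d (distance) has dimensions [L].
v (velocity) has dimensions [L T^-1].
t (time) has dimensions [T].

Left side: [L T^-1]
Right side: [L T]

The two sides have different dimensions, so the equation is NOT dimensionally consistent.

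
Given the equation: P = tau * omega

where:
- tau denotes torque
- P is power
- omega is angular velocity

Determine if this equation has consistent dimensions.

Yes

tau (torque) has dimensions [L^2 M T^-2].
P (power) has dimensions [L^2 M T^-3].
omega (angular velocity) has dimensions [T^-1].

Left side: [L^2 M T^-3]
Right side: [L^2 M T^-3]

Both sides have the same dimensions, so the equation is dimensionally consistent.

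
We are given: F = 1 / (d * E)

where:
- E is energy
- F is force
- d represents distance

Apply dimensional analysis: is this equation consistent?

No

E (energy) has dimensions [L^2 M T^-2].
F (force) has dimensions [L M T^-2].
d (distance) has dimensions [L].

Left side: [L M T^-2]
Right side: [L^-3 M^-1 T^2]

The two sides have different dimensions, so the equation is NOT dimensionally consistent.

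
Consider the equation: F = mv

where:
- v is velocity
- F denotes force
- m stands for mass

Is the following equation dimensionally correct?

No

v (velocity) has dimensions [L T^-1].
F (force) has dimensions [L M T^-2].
m (mass) has dimensions [M].

Left side: [L M T^-2]
Right side: [L M T^-1]

The two sides have different dimensions, so the equation is NOT dimensionally consistent.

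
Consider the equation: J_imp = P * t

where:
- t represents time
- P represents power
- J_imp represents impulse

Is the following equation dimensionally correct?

No

t (time) has dimensions [T].
P (power) has dimensions [L^2 M T^-3].
J_imp (impulse) has dimensions [L M T^-1].

Left side: [L M T^-1]
Right side: [L^2 M T^-2]

The two sides have different dimensions, so the equation is NOT dimensionally consistent.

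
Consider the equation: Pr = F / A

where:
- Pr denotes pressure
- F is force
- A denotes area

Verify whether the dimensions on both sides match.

Yes

Pr (pressure) has dimensions [L^-1 M T^-2].
F (force) has dimensions [L M T^-2].
A (area) has dimensions [L^2].

Left side: [L^-1 M T^-2]
Right side: [L^-1 M T^-2]

Both sides have the same dimensions, so the equation is dimensionally consistent.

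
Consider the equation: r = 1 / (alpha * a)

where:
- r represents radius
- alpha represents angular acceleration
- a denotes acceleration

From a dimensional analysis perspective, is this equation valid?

No

r (radius) has dimensions [L].
alpha (angular acceleration) has dimensions [T^-2].
a (acceleration) has dimensions [L T^-2].

Left side: [L]
Right side: [L^-1 T^4]

The two sides have different dimensions, so the equation is NOT dimensionally consistent.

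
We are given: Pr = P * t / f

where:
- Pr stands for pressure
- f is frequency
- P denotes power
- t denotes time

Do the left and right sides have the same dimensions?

No

Pr (pressure) has dimensions [L^-1 M T^-2].
f (frequency) has dimensions [T^-1].
P (power) has dimensions [L^2 M T^-3].
t (time) has dimensions [T].

Left side: [L^-1 M T^-2]
Right side: [L^2 M T^-1]

The two sides have different dimensions, so the equation is NOT dimensionally consistent.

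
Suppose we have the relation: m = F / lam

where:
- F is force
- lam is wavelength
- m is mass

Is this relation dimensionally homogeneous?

No

F (force) has dimensions [L M T^-2].
lam (wavelength) has dimensions [L].
m (mass) has dimensions [M].

Left side: [M]
Right side: [M T^-2]

The two sides have different dimensions, so the equation is NOT dimensionally consistent.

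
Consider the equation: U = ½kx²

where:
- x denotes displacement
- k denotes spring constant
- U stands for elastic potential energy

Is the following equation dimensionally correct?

Yes

x (displacement) has dimensions [L].
k (spring constant) has dimensions [M T^-2].
U (elastic potential energy) has dimensions [L^2 M T^-2].

Left side: [L^2 M T^-2]
Right side: [L^2 M T^-2]

Both sides have the same dimensions, so the equation is dimensionally consistent.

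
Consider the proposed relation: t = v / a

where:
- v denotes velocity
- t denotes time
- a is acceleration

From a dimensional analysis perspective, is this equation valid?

Yes

v (velocity) has dimensions [L T^-1].
t (time) has dimensions [T].
a (acceleration) has dimensions [L T^-2].

Left side: [T]
Right side: [T]

Both sides have the same dimensions, so the equation is dimensionally consistent.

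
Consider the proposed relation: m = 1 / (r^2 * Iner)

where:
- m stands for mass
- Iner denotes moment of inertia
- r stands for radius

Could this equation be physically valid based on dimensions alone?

No

m (mass) has dimensions [M].
Iner (moment of inertia) has dimensions [L^2 M].
r (radius) has dimensions [L].

Left side: [M]
Right side: [L^-4 M^-1]

The two sides have different dimensions, so the equation is NOT dimensionally consistent.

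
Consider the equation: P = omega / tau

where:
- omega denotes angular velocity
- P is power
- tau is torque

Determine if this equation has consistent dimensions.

No

omega (angular velocity) has dimensions [T^-1].
P (power) has dimensions [L^2 M T^-3].
tau (torque) has dimensions [L^2 M T^-2].

Left side: [L^2 M T^-3]
Right side: [L^-2 M^-1 T]

The two sides have different dimensions, so the equation is NOT dimensionally consistent.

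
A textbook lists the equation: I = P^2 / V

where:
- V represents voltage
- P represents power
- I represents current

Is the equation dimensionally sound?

No

V (voltage) has dimensions [I^-1 L^2 M T^-3].
P (power) has dimensions [L^2 M T^-3].
I (current) has dimensions [I].

Left side: [I]
Right side: [I L^2 M T^-3]

The two sides have different dimensions, so the equation is NOT dimensionally consistent.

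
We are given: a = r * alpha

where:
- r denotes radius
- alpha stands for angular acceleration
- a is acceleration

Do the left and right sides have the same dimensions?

Yes

r (radius) has dimensions [L].
alpha (angular acceleration) has dimensions [T^-2].
a (acceleration) has dimensions [L T^-2].

Left side: [L T^-2]
Right side: [L T^-2]

Both sides have the same dimensions, so the equation is dimensionally consistent.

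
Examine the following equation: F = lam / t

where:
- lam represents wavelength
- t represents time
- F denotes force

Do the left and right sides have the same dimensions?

No

lam (wavelength) has dimensions [L].
t (time) has dimensions [T].
F (force) has dimensions [L M T^-2].

Left side: [L M T^-2]
Right side: [L T^-1]

The two sides have different dimensions, so the equation is NOT dimensionally consistent.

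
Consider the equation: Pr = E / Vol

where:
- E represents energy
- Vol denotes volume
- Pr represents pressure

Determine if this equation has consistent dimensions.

Yes

E (energy) has dimensions [L^2 M T^-2].
Vol (volume) has dimensions [L^3].
Pr (pressure) has dimensions [L^-1 M T^-2].

Left side: [L^-1 M T^-2]
Right side: [L^-1 M T^-2]

Both sides have the same dimensions, so the equation is dimensionally consistent.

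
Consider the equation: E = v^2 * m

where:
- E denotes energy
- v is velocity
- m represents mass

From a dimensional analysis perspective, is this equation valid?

Yes

E (energy) has dimensions [L^2 M T^-2].
v (velocity) has dimensions [L T^-1].
m (mass) has dimensions [M].

Left side: [L^2 M T^-2]
Right side: [L^2 M T^-2]

Both sides have the same dimensions, so the equation is dimensionally consistent.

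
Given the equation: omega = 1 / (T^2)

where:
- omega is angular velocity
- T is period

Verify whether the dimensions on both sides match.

No

omega (angular velocity) has dimensions [T^-1].
T (period) has dimensions [T].

Left side: [T^-1]
Right side: [T^-2]

The two sides have different dimensions, so the equation is NOT dimensionally consistent.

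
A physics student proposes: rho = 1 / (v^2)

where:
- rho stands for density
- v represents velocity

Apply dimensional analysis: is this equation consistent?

No

rho (density) has dimensions [L^-3 M].
v (velocity) has dimensions [L T^-1].

Left side: [L^-3 M]
Right side: [L^-2 T^2]

The two sides have different dimensions, so the equation is NOT dimensionally consistent.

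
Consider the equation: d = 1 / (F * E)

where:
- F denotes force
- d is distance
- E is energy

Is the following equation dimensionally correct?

No

F (force) has dimensions [L M T^-2].
d (distance) has dimensions [L].
E (energy) has dimensions [L^2 M T^-2].

Left side: [L]
Right side: [L^-3 M^-2 T^4]

The two sides have different dimensions, so the equation is NOT dimensionally consistent.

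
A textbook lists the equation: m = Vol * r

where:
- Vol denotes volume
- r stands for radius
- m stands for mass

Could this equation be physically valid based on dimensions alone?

No

Vol (volume) has dimensions [L^3].
r (radius) has dimensions [L].
m (mass) has dimensions [M].

Left side: [M]
Right side: [L^4]

The two sides have different dimensions, so the equation is NOT dimensionally consistent.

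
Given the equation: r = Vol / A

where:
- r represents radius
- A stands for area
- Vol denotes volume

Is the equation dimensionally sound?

Yes

r (radius) has dimensions [L].
A (area) has dimensions [L^2].
Vol (volume) has dimensions [L^3].

Left side: [L]
Right side: [L]

Both sides have the same dimensions, so the equation is dimensionally consistent.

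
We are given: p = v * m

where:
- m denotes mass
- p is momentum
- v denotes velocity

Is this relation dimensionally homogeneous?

Yes

m (mass) has dimensions [M].
p (momentum) has dimensions [L M T^-1].
v (velocity) has dimensions [L T^-1].

Left side: [L M T^-1]
Right side: [L M T^-1]

Both sides have the same dimensions, so the equation is dimensionally consistent.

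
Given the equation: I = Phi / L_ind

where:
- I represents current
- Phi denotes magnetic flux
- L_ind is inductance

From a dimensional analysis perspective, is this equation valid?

Yes

I (current) has dimensions [I].
Phi (magnetic flux) has dimensions [I^-1 L^2 M T^-2].
L_ind (inductance) has dimensions [I^-2 L^2 M T^-2].

Left side: [I]
Right side: [I]

Both sides have the same dimensions, so the equation is dimensionally consistent.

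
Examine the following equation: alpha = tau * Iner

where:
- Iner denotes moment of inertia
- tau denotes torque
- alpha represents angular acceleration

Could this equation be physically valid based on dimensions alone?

No

Iner (moment of inertia) has dimensions [L^2 M].
tau (torque) has dimensions [L^2 M T^-2].
alpha (angular acceleration) has dimensions [T^-2].

Left side: [T^-2]
Right side: [L^4 M^2 T^-2]

The two sides have different dimensions, so the equation is NOT dimensionally consistent.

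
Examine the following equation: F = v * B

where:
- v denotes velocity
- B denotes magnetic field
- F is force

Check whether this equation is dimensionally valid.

No

v (velocity) has dimensions [L T^-1].
B (magnetic field) has dimensions [I^-1 M T^-2].
F (force) has dimensions [L M T^-2].

Left side: [L M T^-2]
Right side: [I^-1 L M T^-3]

The two sides have different dimensions, so the equation is NOT dimensionally consistent.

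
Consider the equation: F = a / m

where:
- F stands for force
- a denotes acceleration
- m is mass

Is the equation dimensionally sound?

No

F (force) has dimensions [L M T^-2].
a (acceleration) has dimensions [L T^-2].
m (mass) has dimensions [M].

Left side: [L M T^-2]
Right side: [L M^-1 T^-2]

The two sides have different dimensions, so the equation is NOT dimensionally consistent.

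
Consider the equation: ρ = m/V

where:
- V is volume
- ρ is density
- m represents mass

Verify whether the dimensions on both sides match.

Yes

V (volume) has dimensions [L^3].
ρ (density) has dimensions [L^-3 M].
m (mass) has dimensions [M].

Left side: [L^-3 M]
Right side: [L^-3 M]

Both sides have the same dimensions, so the equation is dimensionally consistent.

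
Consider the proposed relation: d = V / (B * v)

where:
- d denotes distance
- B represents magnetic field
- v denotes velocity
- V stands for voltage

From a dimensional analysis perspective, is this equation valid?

Yes

d (distance) has dimensions [L].
B (magnetic field) has dimensions [I^-1 M T^-2].
v (velocity) has dimensions [L T^-1].
V (voltage) has dimensions [I^-1 L^2 M T^-3].

Left side: [L]
Right side: [L]

Both sides have the same dimensions, so the equation is dimensionally consistent.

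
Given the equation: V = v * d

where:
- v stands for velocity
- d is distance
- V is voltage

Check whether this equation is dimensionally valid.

No

v (velocity) has dimensions [L T^-1].
d (distance) has dimensions [L].
V (voltage) has dimensions [I^-1 L^2 M T^-3].

Left side: [I^-1 L^2 M T^-3]
Right side: [L^2 T^-1]

The two sides have different dimensions, so the equation is NOT dimensionally consistent.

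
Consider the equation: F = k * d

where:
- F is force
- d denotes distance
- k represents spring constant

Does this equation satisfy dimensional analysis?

Yes

F (force) has dimensions [L M T^-2].
d (distance) has dimensions [L].
k (spring constant) has dimensions [M T^-2].

Left side: [L M T^-2]
Right side: [L M T^-2]

Both sides have the same dimensions, so the equation is dimensionally consistent.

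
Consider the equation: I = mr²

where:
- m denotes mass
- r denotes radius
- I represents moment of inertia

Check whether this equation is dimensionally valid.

Yes

m (mass) has dimensions [M].
r (radius) has dimensions [L].
I (moment of inertia) has dimensions [L^2 M].

Left side: [L^2 M]
Right side: [L^2 M]

Both sides have the same dimensions, so the equation is dimensionally consistent.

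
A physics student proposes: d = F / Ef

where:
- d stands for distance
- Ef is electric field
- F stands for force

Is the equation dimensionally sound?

No

d (distance) has dimensions [L].
Ef (electric field) has dimensions [I^-1 L M T^-3].
F (force) has dimensions [L M T^-2].

Left side: [L]
Right side: [I T]

The two sides have different dimensions, so the equation is NOT dimensionally consistent.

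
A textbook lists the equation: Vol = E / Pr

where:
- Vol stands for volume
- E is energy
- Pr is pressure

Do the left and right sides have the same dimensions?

Yes

Vol (volume) has dimensions [L^3].
E (energy) has dimensions [L^2 M T^-2].
Pr (pressure) has dimensions [L^-1 M T^-2].

Left side: [L^3]
Right side: [L^3]

Both sides have the same dimensions, so the equation is dimensionally consistent.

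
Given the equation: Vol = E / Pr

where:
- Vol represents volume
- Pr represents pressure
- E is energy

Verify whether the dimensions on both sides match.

Yes

Vol (volume) has dimensions [L^3].
Pr (pressure) has dimensions [L^-1 M T^-2].
E (energy) has dimensions [L^2 M T^-2].

Left side: [L^3]
Right side: [L^3]

Both sides have the same dimensions, so the equation is dimensionally consistent.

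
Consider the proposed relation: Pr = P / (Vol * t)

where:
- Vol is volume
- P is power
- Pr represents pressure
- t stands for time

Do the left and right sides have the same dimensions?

No

Vol (volume) has dimensions [L^3].
P (power) has dimensions [L^2 M T^-3].
Pr (pressure) has dimensions [L^-1 M T^-2].
t (time) has dimensions [T].

Left side: [L^-1 M T^-2]
Right side: [L^-1 M T^-4]

The two sides have different dimensions, so the equation is NOT dimensionally consistent.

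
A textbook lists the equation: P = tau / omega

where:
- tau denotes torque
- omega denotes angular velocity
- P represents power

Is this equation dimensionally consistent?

No

tau (torque) has dimensions [L^2 M T^-2].
omega (angular velocity) has dimensions [T^-1].
P (power) has dimensions [L^2 M T^-3].

Left side: [L^2 M T^-3]
Right side: [L^2 M T^-1]

The two sides have different dimensions, so the equation is NOT dimensionally consistent.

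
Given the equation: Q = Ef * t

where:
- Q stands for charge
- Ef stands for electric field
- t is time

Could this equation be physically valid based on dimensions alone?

No

Q (charge) has dimensions [I T].
Ef (electric field) has dimensions [I^-1 L M T^-3].
t (time) has dimensions [T].

Left side: [I T]
Right side: [I^-1 L M T^-2]

The two sides have different dimensions, so the equation is NOT dimensionally consistent.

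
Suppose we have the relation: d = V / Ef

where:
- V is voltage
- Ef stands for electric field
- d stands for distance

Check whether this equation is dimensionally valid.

Yes

V (voltage) has dimensions [I^-1 L^2 M T^-3].
Ef (electric field) has dimensions [I^-1 L M T^-3].
d (distance) has dimensions [L].

Left side: [L]
Right side: [L]

Both sides have the same dimensions, so the equation is dimensionally consistent.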